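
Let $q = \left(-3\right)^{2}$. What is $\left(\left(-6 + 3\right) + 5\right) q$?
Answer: $18$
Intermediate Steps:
$q = 9$
$\left(\left(-6 + 3\right) + 5\right) q = \left(\left(-6 + 3\right) + 5\right) 9 = \left(-3 + 5\right) 9 = 2 \cdot 9 = 18$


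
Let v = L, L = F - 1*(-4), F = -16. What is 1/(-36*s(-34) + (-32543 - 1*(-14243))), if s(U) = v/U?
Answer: -17/311316 ≈ -5.4607e-5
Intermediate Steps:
L = -12 (L = -16 - 1*(-4) = -16 + 4 = -12)
v = -12
s(U) = -12/U
1/(-36*s(-34) + (-32543 - 1*(-14243))) = 1/(-(-432)/(-34) + (-32543 - 1*(-14243))) = 1/(-(-432)*(-1)/34 + (-32543 + 14243)) = 1/(-36*6/17 - 18300) = 1/(-216/17 - 18300) = 1/(-311316/17) = -17/311316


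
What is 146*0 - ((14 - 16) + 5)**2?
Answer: -9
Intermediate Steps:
146*0 - ((14 - 16) + 5)**2 = 0 - (-2 + 5)**2 = 0 - 1*3**2 = 0 - 1*9 = 0 - 9 = -9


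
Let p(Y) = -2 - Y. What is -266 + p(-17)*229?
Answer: 3169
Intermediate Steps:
-266 + p(-17)*229 = -266 + (-2 - 1*(-17))*229 = -266 + (-2 + 17)*229 = -266 + 15*229 = -266 + 3435 = 3169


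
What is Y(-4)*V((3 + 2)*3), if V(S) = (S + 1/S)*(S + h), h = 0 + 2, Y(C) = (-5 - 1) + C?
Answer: -7684/3 ≈ -2561.3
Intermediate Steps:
Y(C) = -6 + C
h = 2
V(S) = (2 + S)*(S + 1/S) (V(S) = (S + 1/S)*(S + 2) = (S + 1/S)*(2 + S) = (2 + S)*(S + 1/S))
Y(-4)*V((3 + 2)*3) = (-6 - 4)*(1 + ((3 + 2)*3)² + 2*((3 + 2)*3) + 2/(((3 + 2)*3))) = -10*(1 + (5*3)² + 2*(5*3) + 2/((5*3))) = -10*(1 + 15² + 2*15 + 2/15) = -10*(1 + 225 + 30 + 2*(1/15)) = -10*(1 + 225 + 30 + 2/15) = -10*3842/15 = -7684/3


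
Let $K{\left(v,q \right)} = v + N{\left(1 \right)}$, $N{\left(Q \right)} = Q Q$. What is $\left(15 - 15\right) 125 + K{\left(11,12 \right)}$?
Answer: $12$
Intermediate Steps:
$N{\left(Q \right)} = Q^{2}$
$K{\left(v,q \right)} = 1 + v$ ($K{\left(v,q \right)} = v + 1^{2} = v + 1 = 1 + v$)
$\left(15 - 15\right) 125 + K{\left(11,12 \right)} = \left(15 - 15\right) 125 + \left(1 + 11\right) = 0 \cdot 125 + 12 = 0 + 12 = 12$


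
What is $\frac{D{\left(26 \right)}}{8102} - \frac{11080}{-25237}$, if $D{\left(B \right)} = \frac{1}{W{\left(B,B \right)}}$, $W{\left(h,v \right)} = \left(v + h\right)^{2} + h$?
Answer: $\frac{245072562037}{558203575020} \approx 0.43904$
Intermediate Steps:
$W{\left(h,v \right)} = h + \left(h + v\right)^{2}$ ($W{\left(h,v \right)} = \left(h + v\right)^{2} + h = h + \left(h + v\right)^{2}$)
$D{\left(B \right)} = \frac{1}{B + 4 B^{2}}$ ($D{\left(B \right)} = \frac{1}{B + \left(B + B\right)^{2}} = \frac{1}{B + \left(2 B\right)^{2}} = \frac{1}{B + 4 B^{2}}$)
$\frac{D{\left(26 \right)}}{8102} - \frac{11080}{-25237} = \frac{\frac{1}{26} \frac{1}{1 + 4 \cdot 26}}{8102} - \frac{11080}{-25237} = \frac{1}{26 \left(1 + 104\right)} \frac{1}{8102} - - \frac{11080}{25237} = \frac{1}{26 \cdot 105} \cdot \frac{1}{8102} + \frac{11080}{25237} = \frac{1}{26} \cdot \frac{1}{105} \cdot \frac{1}{8102} + \frac{11080}{25237} = \frac{1}{2730} \cdot \frac{1}{8102} + \frac{11080}{25237} = \frac{1}{22118460} + \frac{11080}{25237} = \frac{245072562037}{558203575020}$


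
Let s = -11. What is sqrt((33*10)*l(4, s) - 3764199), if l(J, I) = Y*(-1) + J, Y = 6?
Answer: I*sqrt(3764859) ≈ 1940.3*I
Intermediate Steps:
l(J, I) = -6 + J (l(J, I) = 6*(-1) + J = -6 + J)
sqrt((33*10)*l(4, s) - 3764199) = sqrt((33*10)*(-6 + 4) - 3764199) = sqrt(330*(-2) - 3764199) = sqrt(-660 - 3764199) = sqrt(-3764859) = I*sqrt(3764859)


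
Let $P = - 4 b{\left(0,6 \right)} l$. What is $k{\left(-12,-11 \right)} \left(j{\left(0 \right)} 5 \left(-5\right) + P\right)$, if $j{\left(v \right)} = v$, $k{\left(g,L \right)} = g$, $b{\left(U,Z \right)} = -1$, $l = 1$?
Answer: $-48$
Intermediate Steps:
$P = 4$ ($P = \left(-4\right) \left(-1\right) 1 = 4 \cdot 1 = 4$)
$k{\left(-12,-11 \right)} \left(j{\left(0 \right)} 5 \left(-5\right) + P\right) = - 12 \left(0 \cdot 5 \left(-5\right) + 4\right) = - 12 \left(0 \left(-5\right) + 4\right) = - 12 \left(0 + 4\right) = \left(-12\right) 4 = -48$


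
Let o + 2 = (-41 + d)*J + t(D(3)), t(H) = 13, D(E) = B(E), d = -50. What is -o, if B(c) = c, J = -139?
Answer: -12660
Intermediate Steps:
D(E) = E
o = 12660 (o = -2 + ((-41 - 50)*(-139) + 13) = -2 + (-91*(-139) + 13) = -2 + (12649 + 13) = -2 + 12662 = 12660)
-o = -1*12660 = -12660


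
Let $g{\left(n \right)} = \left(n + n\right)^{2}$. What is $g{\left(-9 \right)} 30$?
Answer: $9720$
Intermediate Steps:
$g{\left(n \right)} = 4 n^{2}$ ($g{\left(n \right)} = \left(2 n\right)^{2} = 4 n^{2}$)
$g{\left(-9 \right)} 30 = 4 \left(-9\right)^{2} \cdot 30 = 4 \cdot 81 \cdot 30 = 324 \cdot 30 = 9720$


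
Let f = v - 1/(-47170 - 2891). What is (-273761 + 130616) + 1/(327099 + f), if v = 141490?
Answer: -3357900266859789/23458033930 ≈ -1.4315e+5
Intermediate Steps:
f = 7083130891/50061 (f = 141490 - 1/(-47170 - 2891) = 141490 - 1/(-50061) = 141490 - 1*(-1/50061) = 141490 + 1/50061 = 7083130891/50061 ≈ 1.4149e+5)
(-273761 + 130616) + 1/(327099 + f) = (-273761 + 130616) + 1/(327099 + 7083130891/50061) = -143145 + 1/(23458033930/50061) = -143145 + 50061/23458033930 = -3357900266859789/23458033930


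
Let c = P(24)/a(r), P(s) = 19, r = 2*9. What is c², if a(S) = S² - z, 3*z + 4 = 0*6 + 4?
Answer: 361/104976 ≈ 0.0034389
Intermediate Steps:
r = 18
z = 0 (z = -4/3 + (0*6 + 4)/3 = -4/3 + (0 + 4)/3 = -4/3 + (⅓)*4 = -4/3 + 4/3 = 0)
a(S) = S² (a(S) = S² - 1*0 = S² + 0 = S²)
c = 19/324 (c = 19/(18²) = 19/324 ≈ 0.058642)
c² = (19/324)² = 361/104976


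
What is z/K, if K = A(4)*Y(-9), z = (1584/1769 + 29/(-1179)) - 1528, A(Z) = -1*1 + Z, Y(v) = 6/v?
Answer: 3185058493/4171302 ≈ 763.56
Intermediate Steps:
A(Z) = -1 + Z
z = -3185058493/2085651 (z = (1584*(1/1769) + 29*(-1/1179)) - 1528 = (1584/1769 - 29/1179) - 1528 = 1816235/2085651 - 1528 = -3185058493/2085651 ≈ -1527.1)
K = -2 (K = (-1 + 4)*(6/(-9)) = 3*(6*(-1/9)) = 3*(-2/3) = -2)
z/K = -3185058493/2085651/(-2) = -3185058493/2085651*(-1/2) = 3185058493/4171302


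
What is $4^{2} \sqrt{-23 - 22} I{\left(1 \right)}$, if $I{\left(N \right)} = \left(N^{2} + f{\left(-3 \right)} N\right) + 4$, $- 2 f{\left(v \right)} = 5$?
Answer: $120 i \sqrt{5} \approx 268.33 i$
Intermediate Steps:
$f{\left(v \right)} = - \frac{5}{2}$ ($f{\left(v \right)} = \left(- \frac{1}{2}\right) 5 = - \frac{5}{2}$)
$I{\left(N \right)} = 4 + N^{2} - \frac{5 N}{2}$ ($I{\left(N \right)} = \left(N^{2} - \frac{5 N}{2}\right) + 4 = 4 + N^{2} - \frac{5 N}{2}$)
$4^{2} \sqrt{-23 - 22} I{\left(1 \right)} = 4^{2} \sqrt{-23 - 22} \left(4 + 1^{2} - \frac{5}{2}\right) = 16 \sqrt{-45} \left(4 + 1 - \frac{5}{2}\right) = 16 \cdot 3 i \sqrt{5} \cdot \frac{5}{2} = 48 i \sqrt{5} \cdot \frac{5}{2} = 120 i \sqrt{5}$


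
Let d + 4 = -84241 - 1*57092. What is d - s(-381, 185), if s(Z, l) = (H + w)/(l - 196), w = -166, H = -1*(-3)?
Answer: -1554870/11 ≈ -1.4135e+5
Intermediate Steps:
H = 3
d = -141337 (d = -4 + (-84241 - 1*57092) = -4 + (-84241 - 57092) = -4 - 141333 = -141337)
s(Z, l) = -163/(-196 + l) (s(Z, l) = (3 - 166)/(l - 196) = -163/(-196 + l))
d - s(-381, 185) = -141337 - (-163)/(-196 + 185) = -141337 - (-163)/(-11) = -141337 - (-163)*(-1)/11 = -141337 - 1*163/11 = -141337 - 163/11 = -1554870/11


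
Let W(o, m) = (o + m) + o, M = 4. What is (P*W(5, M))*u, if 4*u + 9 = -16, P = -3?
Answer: 525/2 ≈ 262.50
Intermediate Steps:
u = -25/4 (u = -9/4 + (1/4)*(-16) = -9/4 - 4 = -25/4 ≈ -6.2500)
W(o, m) = m + 2*o (W(o, m) = (m + o) + o = m + 2*o)
(P*W(5, M))*u = -3*(4 + 2*5)*(-25/4) = -3*(4 + 10)*(-25/4) = -3*14*(-25/4) = -42*(-25/4) = 525/2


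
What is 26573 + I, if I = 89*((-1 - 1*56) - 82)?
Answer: 14202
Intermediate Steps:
I = -12371 (I = 89*((-1 - 56) - 82) = 89*(-57 - 82) = 89*(-139) = -12371)
26573 + I = 26573 - 12371 = 14202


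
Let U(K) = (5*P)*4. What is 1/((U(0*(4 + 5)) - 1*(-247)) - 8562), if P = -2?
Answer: -1/8355 ≈ -0.00011969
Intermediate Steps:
U(K) = -40 (U(K) = (5*(-2))*4 = -10*4 = -40)
1/((U(0*(4 + 5)) - 1*(-247)) - 8562) = 1/((-40 - 1*(-247)) - 8562) = 1/((-40 + 247) - 8562) = 1/(207 - 8562) = 1/(-8355) = -1/8355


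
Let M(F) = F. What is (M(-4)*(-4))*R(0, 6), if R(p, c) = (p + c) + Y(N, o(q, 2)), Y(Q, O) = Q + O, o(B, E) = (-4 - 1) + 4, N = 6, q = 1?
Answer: 176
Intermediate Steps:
o(B, E) = -1 (o(B, E) = -5 + 4 = -1)
Y(Q, O) = O + Q
R(p, c) = 5 + c + p (R(p, c) = (p + c) + (-1 + 6) = (c + p) + 5 = 5 + c + p)
(M(-4)*(-4))*R(0, 6) = (-4*(-4))*(5 + 6 + 0) = 16*11 = 176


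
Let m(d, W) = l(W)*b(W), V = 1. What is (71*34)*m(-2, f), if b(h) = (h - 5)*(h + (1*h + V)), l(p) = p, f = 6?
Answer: 188292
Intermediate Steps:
b(h) = (1 + 2*h)*(-5 + h) (b(h) = (h - 5)*(h + (1*h + 1)) = (-5 + h)*(h + (h + 1)) = (-5 + h)*(h + (1 + h)) = (-5 + h)*(1 + 2*h) = (1 + 2*h)*(-5 + h))
m(d, W) = W*(-5 - 9*W + 2*W**2)
(71*34)*m(-2, f) = (71*34)*(6*(-5 - 9*6 + 2*6**2)) = 2414*(6*(-5 - 54 + 2*36)) = 2414*(6*(-5 - 54 + 72)) = 2414*(6*13) = 2414*78 = 188292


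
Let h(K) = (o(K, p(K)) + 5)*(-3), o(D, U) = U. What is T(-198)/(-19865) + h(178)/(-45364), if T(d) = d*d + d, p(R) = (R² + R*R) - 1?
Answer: 501796539/225288965 ≈ 2.2273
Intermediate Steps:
p(R) = -1 + 2*R² (p(R) = (R² + R²) - 1 = 2*R² - 1 = -1 + 2*R²)
T(d) = d + d² (T(d) = d² + d = d + d²)
h(K) = -12 - 6*K² (h(K) = ((-1 + 2*K²) + 5)*(-3) = (4 + 2*K²)*(-3) = -12 - 6*K²)
T(-198)/(-19865) + h(178)/(-45364) = -198*(1 - 198)/(-19865) + (-12 - 6*178²)/(-45364) = -198*(-197)*(-1/19865) + (-12 - 6*31684)*(-1/45364) = 39006*(-1/19865) + (-12 - 190104)*(-1/45364) = -39006/19865 - 190116*(-1/45364) = -39006/19865 + 47529/11341 = 501796539/225288965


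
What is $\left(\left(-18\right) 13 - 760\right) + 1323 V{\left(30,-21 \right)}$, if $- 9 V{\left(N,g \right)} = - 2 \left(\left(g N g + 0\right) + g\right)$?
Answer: $3882452$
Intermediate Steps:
$V{\left(N,g \right)} = \frac{2 g}{9} + \frac{2 N g^{2}}{9}$ ($V{\left(N,g \right)} = - \frac{\left(-2\right) \left(\left(g N g + 0\right) + g\right)}{9} = - \frac{\left(-2\right) \left(\left(N g g + 0\right) + g\right)}{9} = - \frac{\left(-2\right) \left(\left(N g^{2} + 0\right) + g\right)}{9} = - \frac{\left(-2\right) \left(N g^{2} + g\right)}{9} = - \frac{\left(-2\right) \left(g + N g^{2}\right)}{9} = - \frac{- 2 g - 2 N g^{2}}{9} = \frac{2 g}{9} + \frac{2 N g^{2}}{9}$)
$\left(\left(-18\right) 13 - 760\right) + 1323 V{\left(30,-21 \right)} = \left(\left(-18\right) 13 - 760\right) + 1323 \cdot \frac{2}{9} \left(-21\right) \left(1 + 30 \left(-21\right)\right) = \left(-234 - 760\right) + 1323 \cdot \frac{2}{9} \left(-21\right) \left(1 - 630\right) = -994 + 1323 \cdot \frac{2}{9} \left(-21\right) \left(-629\right) = -994 + 1323 \cdot \frac{8806}{3} = -994 + 3883446 = 3882452$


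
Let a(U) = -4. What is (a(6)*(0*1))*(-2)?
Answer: 0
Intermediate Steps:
(a(6)*(0*1))*(-2) = -0*(-2) = -4*0*(-2) = 0*(-2) = 0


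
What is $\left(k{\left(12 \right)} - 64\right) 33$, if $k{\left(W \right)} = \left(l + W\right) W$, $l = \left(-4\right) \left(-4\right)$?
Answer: $8976$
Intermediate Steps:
$l = 16$
$k{\left(W \right)} = W \left(16 + W\right)$ ($k{\left(W \right)} = \left(16 + W\right) W = W \left(16 + W\right)$)
$\left(k{\left(12 \right)} - 64\right) 33 = \left(12 \left(16 + 12\right) - 64\right) 33 = \left(12 \cdot 28 - 64\right) 33 = \left(336 - 64\right) 33 = 272 \cdot 33 = 8976$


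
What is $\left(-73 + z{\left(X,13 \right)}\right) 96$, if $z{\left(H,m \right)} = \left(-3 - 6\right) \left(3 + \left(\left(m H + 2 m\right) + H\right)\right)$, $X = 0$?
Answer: $-32064$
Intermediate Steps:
$z{\left(H,m \right)} = -27 - 18 m - 9 H - 9 H m$ ($z{\left(H,m \right)} = - 9 \left(3 + \left(\left(H m + 2 m\right) + H\right)\right) = - 9 \left(3 + \left(\left(2 m + H m\right) + H\right)\right) = - 9 \left(3 + \left(H + 2 m + H m\right)\right) = - 9 \left(3 + H + 2 m + H m\right) = -27 - 18 m - 9 H - 9 H m$)
$\left(-73 + z{\left(X,13 \right)}\right) 96 = \left(-73 - 261\right) 96 = \left(-334\right) 96 = -32064$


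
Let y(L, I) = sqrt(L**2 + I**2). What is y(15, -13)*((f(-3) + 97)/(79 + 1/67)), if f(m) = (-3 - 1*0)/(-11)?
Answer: 35845*sqrt(394)/29117 ≈ 24.436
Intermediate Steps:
f(m) = 3/11 (f(m) = (-3 + 0)*(-1/11) = -3*(-1/11) = 3/11)
y(L, I) = sqrt(I**2 + L**2)
y(15, -13)*((f(-3) + 97)/(79 + 1/67)) = sqrt((-13)**2 + 15**2)*((3/11 + 97)/(79 + 1/67)) = sqrt(169 + 225)*(1070/(11*(79 + 1/67))) = sqrt(394)*(1070/(11*(5294/67))) = sqrt(394)*((1070/11)*(67/5294)) = sqrt(394)*(35845/29117) = 35845*sqrt(394)/29117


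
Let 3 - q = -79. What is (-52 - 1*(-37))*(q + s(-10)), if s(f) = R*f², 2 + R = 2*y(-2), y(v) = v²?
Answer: -10230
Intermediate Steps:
q = 82 (q = 3 - 1*(-79) = 3 + 79 = 82)
R = 6 (R = -2 + 2*(-2)² = -2 + 2*4 = -2 + 8 = 6)
s(f) = 6*f²
(-52 - 1*(-37))*(q + s(-10)) = (-52 - 1*(-37))*(82 + 6*(-10)²) = (-52 + 37)*(82 + 6*100) = -15*(82 + 600) = -15*682 = -10230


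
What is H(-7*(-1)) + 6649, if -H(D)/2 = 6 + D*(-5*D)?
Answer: 7127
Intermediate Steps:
H(D) = -12 + 10*D² (H(D) = -2*(6 + D*(-5*D)) = -2*(6 - 5*D²) = -12 + 10*D²)
H(-7*(-1)) + 6649 = (-12 + 10*(-7*(-1))²) + 6649 = (-12 + 10*7²) + 6649 = (-12 + 10*49) + 6649 = (-12 + 490) + 6649 = 478 + 6649 = 7127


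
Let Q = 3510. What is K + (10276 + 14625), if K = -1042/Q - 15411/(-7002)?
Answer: 34002176197/1365390 ≈ 24903.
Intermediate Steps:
K = 2599807/1365390 (K = -1042/3510 - 15411/(-7002) = -1042*1/3510 - 15411*(-1/7002) = -521/1755 + 5137/2334 = 2599807/1365390 ≈ 1.9041)
K + (10276 + 14625) = 2599807/1365390 + (10276 + 14625) = 2599807/1365390 + 24901 = 34002176197/1365390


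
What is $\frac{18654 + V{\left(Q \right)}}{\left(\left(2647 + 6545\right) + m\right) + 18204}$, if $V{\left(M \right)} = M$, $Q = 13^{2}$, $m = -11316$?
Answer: $\frac{18823}{16080} \approx 1.1706$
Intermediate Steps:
$Q = 169$
$\frac{18654 + V{\left(Q \right)}}{\left(\left(2647 + 6545\right) + m\right) + 18204} = \frac{18654 + 169}{\left(\left(2647 + 6545\right) - 11316\right) + 18204} = \frac{18823}{\left(9192 - 11316\right) + 18204} = \frac{18823}{-2124 + 18204} = \frac{18823}{16080}$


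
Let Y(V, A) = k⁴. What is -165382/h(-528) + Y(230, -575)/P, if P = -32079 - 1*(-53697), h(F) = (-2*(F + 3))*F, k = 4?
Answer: 1638957/5284400 ≈ 0.31015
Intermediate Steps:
Y(V, A) = 256 (Y(V, A) = 4⁴ = 256)
h(F) = F*(-6 - 2*F) (h(F) = (-2*(3 + F))*F = (-6 - 2*F)*F = F*(-6 - 2*F))
P = 21618 (P = -32079 + 53697 = 21618)
-165382/h(-528) + Y(230, -575)/P = -165382*1/(1056*(3 - 528)) + 256/21618 = -165382/((-2*(-528)*(-525))) + 256*(1/21618) = -165382/(-554400) + 128/10809 = -165382*(-1/554400) + 128/10809 = 11813/39600 + 128/10809 = 1638957/5284400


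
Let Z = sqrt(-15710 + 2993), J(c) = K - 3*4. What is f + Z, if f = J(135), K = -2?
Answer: -14 + 9*I*sqrt(157) ≈ -14.0 + 112.77*I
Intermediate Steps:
J(c) = -14 (J(c) = -2 - 3*4 = -2 - 12 = -14)
f = -14
Z = 9*I*sqrt(157) (Z = sqrt(-12717) = 9*I*sqrt(157) ≈ 112.77*I)
f + Z = -14 + 9*I*sqrt(157)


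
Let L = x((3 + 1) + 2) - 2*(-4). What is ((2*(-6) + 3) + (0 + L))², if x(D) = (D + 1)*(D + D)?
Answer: 6889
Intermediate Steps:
x(D) = 2*D*(1 + D) (x(D) = (1 + D)*(2*D) = 2*D*(1 + D))
L = 92 (L = 2*((3 + 1) + 2)*(1 + ((3 + 1) + 2)) - 2*(-4) = 2*(4 + 2)*(1 + (4 + 2)) + 8 = 2*6*(1 + 6) + 8 = 2*6*7 + 8 = 84 + 8 = 92)
((2*(-6) + 3) + (0 + L))² = ((2*(-6) + 3) + (0 + 92))² = ((-12 + 3) + 92)² = (-9 + 92)² = 83² = 6889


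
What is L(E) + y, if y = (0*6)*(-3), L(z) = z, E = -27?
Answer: -27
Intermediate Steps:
y = 0 (y = 0*(-3) = 0)
L(E) + y = -27 + 0 = -27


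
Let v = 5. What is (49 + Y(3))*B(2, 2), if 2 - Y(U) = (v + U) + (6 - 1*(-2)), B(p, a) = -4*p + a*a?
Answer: -140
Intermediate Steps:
B(p, a) = a**2 - 4*p (B(p, a) = -4*p + a**2 = a**2 - 4*p)
Y(U) = -11 - U (Y(U) = 2 - ((5 + U) + (6 - 1*(-2))) = 2 - ((5 + U) + (6 + 2)) = 2 - ((5 + U) + 8) = 2 - (13 + U) = 2 + (-13 - U) = -11 - U)
(49 + Y(3))*B(2, 2) = (49 + (-11 - 1*3))*(2**2 - 4*2) = (49 + (-11 - 3))*(4 - 8) = (49 - 14)*(-4) = 35*(-4) = -140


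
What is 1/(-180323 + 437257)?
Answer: 1/256934 ≈ 3.8920e-6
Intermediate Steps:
1/(-180323 + 437257) = 1/256934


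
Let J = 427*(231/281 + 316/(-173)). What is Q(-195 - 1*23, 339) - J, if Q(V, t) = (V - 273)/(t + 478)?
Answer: 17011962564/39716821 ≈ 428.33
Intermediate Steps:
Q(V, t) = (-273 + V)/(478 + t)
J = -20851691/48613 (J = 427*(231*(1/281) + 316*(-1/173)) = 427*(231/281 - 316/173) = 427*(-48833/48613) = -20851691/48613 ≈ -428.93)
Q(-195 - 1*23, 339) - J = (-273 + (-195 - 1*23))/(478 + 339) - 1*(-20851691/48613) = (-273 + (-195 - 23))/817 + 20851691/48613 = (-273 - 218)/817 + 20851691/48613 = (1/817)*(-491) + 20851691/48613 = -491/817 + 20851691/48613 = 17011962564/39716821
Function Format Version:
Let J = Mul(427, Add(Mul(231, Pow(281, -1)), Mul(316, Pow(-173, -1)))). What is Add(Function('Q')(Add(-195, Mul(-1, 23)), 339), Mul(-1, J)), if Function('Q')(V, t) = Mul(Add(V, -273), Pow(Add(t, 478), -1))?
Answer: Rational(17011962564, 39716821) ≈ 428.33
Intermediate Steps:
Function('Q')(V, t) = Mul(Pow(Add(478, t), -1), Add(-273, V)) (Function('Q')(V, t) = Mul(Add(-273, V), Pow(Add(478, t), -1)) = Mul(Pow(Add(478, t), -1), Add(-273, V)))
J = Rational(-20851691, 48613) (J = Mul(427, Add(Mul(231, Rational(1, 281)), Mul(316, Rational(-1, 173)))) = Mul(427, Add(Rational(231, 281), Rational(-316, 173))) = Mul(427, Rational(-48833, 48613)) = Rational(-20851691, 48613) ≈ -428.93)
Add(Function('Q')(Add(-195, Mul(-1, 23)), 339), Mul(-1, J)) = Add(Mul(Pow(Add(478, 339), -1), Add(-273, Add(-195, Mul(-1, 23)))), Mul(-1, Rational(-20851691, 48613))) = Add(Mul(Pow(817, -1), Add(-273, Add(-195, -23))), Rational(20851691, 48613)) = Add(Mul(Rational(1, 817), Add(-273, -218)), Rational(20851691, 48613)) = Add(Mul(Rational(1, 817), -491), Rational(20851691, 48613)) = Add(Rational(-491, 817), Rational(20851691, 48613)) = Rational(17011962564, 39716821)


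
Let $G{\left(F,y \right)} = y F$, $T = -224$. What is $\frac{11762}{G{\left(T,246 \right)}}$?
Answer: $- \frac{5881}{27552} \approx -0.21345$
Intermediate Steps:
$G{\left(F,y \right)} = F y$
$\frac{11762}{G{\left(T,246 \right)}} = \frac{11762}{\left(-224\right) 246} = \frac{11762}{-55104} = 11762 \left(- \frac{1}{55104}\right) = - \frac{5881}{27552}$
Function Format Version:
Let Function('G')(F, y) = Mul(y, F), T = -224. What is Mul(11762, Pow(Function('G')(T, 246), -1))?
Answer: Rational(-5881, 27552) ≈ -0.21345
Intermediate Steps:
Function('G')(F, y) = Mul(F, y)
Mul(11762, Pow(Function('G')(T, 246), -1)) = Mul(11762, Pow(Mul(-224, 246), -1)) = Mul(11762, Pow(-55104, -1)) = Mul(11762, Rational(-1, 55104)) = Rational(-5881, 27552)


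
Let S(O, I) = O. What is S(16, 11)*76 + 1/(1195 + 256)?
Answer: 1764417/1451 ≈ 1216.0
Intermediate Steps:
S(16, 11)*76 + 1/(1195 + 256) = 16*76 + 1/(1195 + 256) = 1216 + 1/1451 = 1764417/1451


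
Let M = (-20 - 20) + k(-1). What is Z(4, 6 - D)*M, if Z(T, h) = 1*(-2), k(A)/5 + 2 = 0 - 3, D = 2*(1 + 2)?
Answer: 130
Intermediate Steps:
D = 6 (D = 2*3 = 6)
k(A) = -25 (k(A) = -10 + 5*(0 - 3) = -10 + 5*(-3) = -10 - 15 = -25)
M = -65 (M = (-20 - 20) - 25 = -40 - 25 = -65)
Z(T, h) = -2
Z(4, 6 - D)*M = -2*(-65) = 130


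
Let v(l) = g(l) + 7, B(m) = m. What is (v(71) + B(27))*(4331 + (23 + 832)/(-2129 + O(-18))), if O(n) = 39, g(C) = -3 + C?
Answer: 4858923/11 ≈ 4.4172e+5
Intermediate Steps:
v(l) = 4 + l (v(l) = (-3 + l) + 7 = 4 + l)
(v(71) + B(27))*(4331 + (23 + 832)/(-2129 + O(-18))) = ((4 + 71) + 27)*(4331 + (23 + 832)/(-2129 + 39)) = (75 + 27)*(4331 + 855/(-2090)) = 102*(4331 + 855*(-1/2090)) = 102*(4331 - 9/22) = 102*(95273/22) = 4858923/11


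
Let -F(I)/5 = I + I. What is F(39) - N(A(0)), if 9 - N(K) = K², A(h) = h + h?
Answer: -399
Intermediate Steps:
A(h) = 2*h
F(I) = -10*I (F(I) = -5*(I + I) = -10*I)
N(K) = 9 - K²
F(39) - N(A(0)) = -10*39 - (9 - (2*0)²) = -390 - (9 - 1*0²) = -390 - (9 - 1*0) = -390 - (9 + 0) = -390 - 1*9 = -390 - 9 = -399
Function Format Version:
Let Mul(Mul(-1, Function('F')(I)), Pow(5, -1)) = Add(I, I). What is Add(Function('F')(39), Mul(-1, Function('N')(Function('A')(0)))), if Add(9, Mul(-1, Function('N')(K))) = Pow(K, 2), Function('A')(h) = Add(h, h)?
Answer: -399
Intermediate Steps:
Function('A')(h) = Mul(2, h)
Function('F')(I) = Mul(-10, I) (Function('F')(I) = Mul(-5, Add(I, I)) = Mul(-5, Mul(2, I)) = Mul(-10, I))
Function('N')(K) = Add(9, Mul(-1, Pow(K, 2)))
Add(Function('F')(39), Mul(-1, Function('N')(Function('A')(0)))) = Add(Mul(-10, 39), Mul(-1, Add(9, Mul(-1, Pow(Mul(2, 0), 2))))) = Add(-390, Mul(-1, Add(9, Mul(-1, Pow(0, 2))))) = Add(-390, Mul(-1, Add(9, Mul(-1, 0)))) = Add(-390, Mul(-1, Add(9, 0))) = Add(-390, Mul(-1, 9)) = Add(-390, -9) = -399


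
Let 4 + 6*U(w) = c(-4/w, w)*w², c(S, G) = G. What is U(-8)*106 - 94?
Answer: -9210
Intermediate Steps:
U(w) = -⅔ + w³/6 (U(w) = -⅔ + (w*w²)/6 = -⅔ + w³/6)
U(-8)*106 - 94 = (-⅔ + (⅙)*(-8)³)*106 - 94 = (-⅔ + (⅙)*(-512))*106 - 94 = (-⅔ - 256/3)*106 - 94 = -86*106 - 94 = -9116 - 94 = -9210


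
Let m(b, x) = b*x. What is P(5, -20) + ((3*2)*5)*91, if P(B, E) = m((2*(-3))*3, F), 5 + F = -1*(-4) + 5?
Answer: 2658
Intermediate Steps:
F = 4 (F = -5 + (-1*(-4) + 5) = -5 + (4 + 5) = -5 + 9 = 4)
P(B, E) = -72 (P(B, E) = ((2*(-3))*3)*4 = -6*3*4 = -18*4 = -72)
P(5, -20) + ((3*2)*5)*91 = -72 + ((3*2)*5)*91 = -72 + (6*5)*91 = -72 + 30*91 = -72 + 2730 = 2658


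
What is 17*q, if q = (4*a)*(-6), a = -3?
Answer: 1224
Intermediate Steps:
q = 72 (q = (4*(-3))*(-6) = -12*(-6) = 72)
17*q = 17*72 = 1224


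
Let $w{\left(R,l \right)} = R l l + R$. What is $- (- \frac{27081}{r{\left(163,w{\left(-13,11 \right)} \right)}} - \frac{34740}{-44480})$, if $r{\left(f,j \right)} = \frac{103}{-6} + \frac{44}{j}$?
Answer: $- \frac{286707614859}{181947664} \approx -1575.8$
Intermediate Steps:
$w{\left(R,l \right)} = R + R l^{2}$ ($w{\left(R,l \right)} = R l^{2} + R = R + R l^{2}$)
$r{\left(f,j \right)} = - \frac{103}{6} + \frac{44}{j}$ ($r{\left(f,j \right)} = 103 \left(- \frac{1}{6}\right) + \frac{44}{j} = - \frac{103}{6} + \frac{44}{j}$)
$- (- \frac{27081}{r{\left(163,w{\left(-13,11 \right)} \right)}} - \frac{34740}{-44480}) = - (- \frac{27081}{- \frac{103}{6} + \frac{44}{\left(-13\right) \left(1 + 11^{2}\right)}} - \frac{34740}{-44480}) = - (- \frac{27081}{- \frac{103}{6} + \frac{44}{\left(-13\right) \left(1 + 121\right)}} - - \frac{1737}{2224}) = - (- \frac{27081}{- \frac{103}{6} + \frac{44}{\left(-13\right) 122}} + \frac{1737}{2224}) = - (- \frac{27081}{- \frac{103}{6} + \frac{44}{-1586}} + \frac{1737}{2224}) = - (- \frac{27081}{- \frac{103}{6} + 44 \left(- \frac{1}{1586}\right)} + \frac{1737}{2224}) = - (- \frac{27081}{- \frac{103}{6} - \frac{22}{793}} + \frac{1737}{2224}) = - (- \frac{27081}{- \frac{81811}{4758}} + \frac{1737}{2224}) = - (\left(-27081\right) \left(- \frac{4758}{81811}\right) + \frac{1737}{2224}) = - (\frac{128851398}{81811} + \frac{1737}{2224}) = \left(-1\right) \frac{286707614859}{181947664} = - \frac{286707614859}{181947664}$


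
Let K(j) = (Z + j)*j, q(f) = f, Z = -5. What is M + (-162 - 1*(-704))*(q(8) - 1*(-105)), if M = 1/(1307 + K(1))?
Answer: 79803539/1303 ≈ 61246.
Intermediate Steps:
K(j) = j*(-5 + j) (K(j) = (-5 + j)*j = j*(-5 + j))
M = 1/1303 (M = 1/(1307 + 1*(-5 + 1)) = 1/(1307 + 1*(-4)) = 1/(1307 - 4) = 1/1303 ≈ 0.00076746)
M + (-162 - 1*(-704))*(q(8) - 1*(-105)) = 1/1303 + (-162 - 1*(-704))*(8 - 1*(-105)) = 1/1303 + (-162 + 704)*(8 + 105) = 1/1303 + 542*113 = 1/1303 + 61246 = 79803539/1303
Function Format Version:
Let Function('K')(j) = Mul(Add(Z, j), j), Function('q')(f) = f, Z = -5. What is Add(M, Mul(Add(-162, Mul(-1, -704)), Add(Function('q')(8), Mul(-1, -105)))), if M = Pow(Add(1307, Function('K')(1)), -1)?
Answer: Rational(79803539, 1303) ≈ 61246.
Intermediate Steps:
Function('K')(j) = Mul(j, Add(-5, j)) (Function('K')(j) = Mul(Add(-5, j), j) = Mul(j, Add(-5, j)))
M = Rational(1, 1303) (M = Pow(Add(1307, Mul(1, Add(-5, 1))), -1) = Pow(Add(1307, Mul(1, -4)), -1) = Pow(Add(1307, -4), -1) = Pow(1303, -1) = Rational(1, 1303) ≈ 0.00076746)
Add(M, Mul(Add(-162, Mul(-1, -704)), Add(Function('q')(8), Mul(-1, -105)))) = Add(Rational(1, 1303), Mul(Add(-162, Mul(-1, -704)), Add(8, Mul(-1, -105)))) = Add(Rational(1, 1303), Mul(Add(-162, 704), Add(8, 105))) = Add(Rational(1, 1303), Mul(542, 113)) = Add(Rational(1, 1303), 61246) = Rational(79803539, 1303)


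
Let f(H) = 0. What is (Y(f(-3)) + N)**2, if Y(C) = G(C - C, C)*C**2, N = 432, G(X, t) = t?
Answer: 186624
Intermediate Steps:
Y(C) = C**3 (Y(C) = C*C**2 = C**3)
(Y(f(-3)) + N)**2 = (0**3 + 432)**2 = (0 + 432)**2 = 432**2 = 186624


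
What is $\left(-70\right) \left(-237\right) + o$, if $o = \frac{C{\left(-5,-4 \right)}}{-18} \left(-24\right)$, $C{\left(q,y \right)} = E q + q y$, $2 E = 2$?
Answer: $16610$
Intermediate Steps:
$E = 1$ ($E = \frac{1}{2} \cdot 2 = 1$)
$C{\left(q,y \right)} = q + q y$ ($C{\left(q,y \right)} = 1 q + q y = q + q y$)
$o = 20$ ($o = \frac{\left(-5\right) \left(1 - 4\right)}{-18} \left(-24\right) = \left(-5\right) \left(-3\right) \left(- \frac{1}{18}\right) \left(-24\right) = 15 \left(- \frac{1}{18}\right) \left(-24\right) = \left(- \frac{5}{6}\right) \left(-24\right) = 20$)
$\left(-70\right) \left(-237\right) + o = \left(-70\right) \left(-237\right) + 20 = 16590 + 20 = 16610$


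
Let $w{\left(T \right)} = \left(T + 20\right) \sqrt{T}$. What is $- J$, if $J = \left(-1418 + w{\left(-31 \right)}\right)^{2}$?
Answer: $-2006973 - 31196 i \sqrt{31} \approx -2.007 \cdot 10^{6} - 1.7369 \cdot 10^{5} i$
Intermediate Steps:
$w{\left(T \right)} = \sqrt{T} \left(20 + T\right)$ ($w{\left(T \right)} = \left(20 + T\right) \sqrt{T} = \sqrt{T} \left(20 + T\right)$)
$J = \left(-1418 - 11 i \sqrt{31}\right)^{2}$ ($J = \left(-1418 + \sqrt{-31} \left(20 - 31\right)\right)^{2} = \left(-1418 + i \sqrt{31} \left(-11\right)\right)^{2} = \left(-1418 - 11 i \sqrt{31}\right)^{2} \approx 2.007 \cdot 10^{6} + 1.7369 \cdot 10^{5} i$)
$- J = - (2006973 + 31196 i \sqrt{31}) = -2006973 - 31196 i \sqrt{31}$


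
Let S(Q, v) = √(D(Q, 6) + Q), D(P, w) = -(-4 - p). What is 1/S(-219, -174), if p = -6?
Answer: -I*√221/221 ≈ -0.067267*I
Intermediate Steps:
D(P, w) = -2 (D(P, w) = -(-4 - 1*(-6)) = -(-4 + 6) = -1*2 = -2)
S(Q, v) = √(-2 + Q)
1/S(-219, -174) = 1/(√(-2 - 219)) = 1/(√(-221)) = 1/(I*√221) = -I*√221/221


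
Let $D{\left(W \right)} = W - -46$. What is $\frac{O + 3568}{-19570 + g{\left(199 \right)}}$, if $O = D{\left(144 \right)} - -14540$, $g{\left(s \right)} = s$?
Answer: $- \frac{18298}{19371} \approx -0.94461$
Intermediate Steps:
$D{\left(W \right)} = 46 + W$ ($D{\left(W \right)} = W + 46 = 46 + W$)
$O = 14730$ ($O = \left(46 + 144\right) - -14540 = 190 + 14540 = 14730$)
$\frac{O + 3568}{-19570 + g{\left(199 \right)}} = \frac{14730 + 3568}{-19570 + 199} = \frac{18298}{-19371} = 18298 \left(- \frac{1}{19371}\right) = - \frac{18298}{19371}$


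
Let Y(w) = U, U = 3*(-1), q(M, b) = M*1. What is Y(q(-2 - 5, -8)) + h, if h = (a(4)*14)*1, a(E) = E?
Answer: 53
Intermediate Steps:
q(M, b) = M
U = -3
Y(w) = -3
h = 56 (h = (4*14)*1 = 56*1 = 56)
Y(q(-2 - 5, -8)) + h = -3 + 56 = 53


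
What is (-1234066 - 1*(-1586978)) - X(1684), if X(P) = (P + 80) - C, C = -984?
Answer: 350164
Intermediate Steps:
X(P) = 1064 + P (X(P) = (P + 80) - 1*(-984) = (80 + P) + 984 = 1064 + P)
(-1234066 - 1*(-1586978)) - X(1684) = (-1234066 - 1*(-1586978)) - (1064 + 1684) = (-1234066 + 1586978) - 1*2748 = 352912 - 2748 = 350164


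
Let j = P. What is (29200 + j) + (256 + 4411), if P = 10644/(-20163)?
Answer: 227616559/6721 ≈ 33867.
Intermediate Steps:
P = -3548/6721 (P = 10644*(-1/20163) = -3548/6721 ≈ -0.52790)
j = -3548/6721 ≈ -0.52790
(29200 + j) + (256 + 4411) = (29200 - 3548/6721) + (256 + 4411) = 196249652/6721 + 4667 = 227616559/6721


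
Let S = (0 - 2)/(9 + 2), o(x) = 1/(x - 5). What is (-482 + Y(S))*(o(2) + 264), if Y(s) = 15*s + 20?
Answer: -1347864/11 ≈ -1.2253e+5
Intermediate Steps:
o(x) = 1/(-5 + x)
S = -2/11 ≈ -0.18182
Y(s) = 20 + 15*s
(-482 + Y(S))*(o(2) + 264) = (-482 + (20 + 15*(-2/11)))*(1/(-5 + 2) + 264) = (-482 + (20 - 30/11))*(1/(-3) + 264) = (-482 + 190/11)*(-⅓ + 264) = -5112/11*791/3 = -1347864/11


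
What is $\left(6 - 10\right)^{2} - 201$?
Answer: $-185$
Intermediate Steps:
$\left(6 - 10\right)^{2} - 201 = \left(-4\right)^{2} - 201 = 16 - 201 = -185$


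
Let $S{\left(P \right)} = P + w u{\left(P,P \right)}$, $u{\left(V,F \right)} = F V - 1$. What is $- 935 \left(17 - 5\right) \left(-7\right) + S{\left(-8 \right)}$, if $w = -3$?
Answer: $78343$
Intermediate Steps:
$u{\left(V,F \right)} = -1 + F V$
$S{\left(P \right)} = 3 + P - 3 P^{2}$ ($S{\left(P \right)} = P - 3 \left(-1 + P P\right) = P - 3 \left(-1 + P^{2}\right) = P - \left(-3 + 3 P^{2}\right) = 3 + P - 3 P^{2}$)
$- 935 \left(17 - 5\right) \left(-7\right) + S{\left(-8 \right)} = - 935 \left(17 - 5\right) \left(-7\right) - \left(5 + 192\right) = - 935 \cdot 12 \left(-7\right) - 197 = \left(-935\right) \left(-84\right) - 197 = 78540 - 197 = 78343$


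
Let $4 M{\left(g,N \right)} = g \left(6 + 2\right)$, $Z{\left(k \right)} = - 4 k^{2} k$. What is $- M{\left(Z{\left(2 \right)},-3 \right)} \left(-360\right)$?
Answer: $-23040$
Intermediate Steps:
$Z{\left(k \right)} = - 4 k^{3}$
$M{\left(g,N \right)} = 2 g$ ($M{\left(g,N \right)} = \frac{g \left(6 + 2\right)}{4} = \frac{g 8}{4} = \frac{8 g}{4} = 2 g$)
$- M{\left(Z{\left(2 \right)},-3 \right)} \left(-360\right) = - 2 \left(- 4 \cdot 2^{3}\right) \left(-360\right) = - 2 \left(\left(-4\right) 8\right) \left(-360\right) = - 2 \left(-32\right) \left(-360\right) = - \left(-64\right) \left(-360\right) = \left(-1\right) 23040 = -23040$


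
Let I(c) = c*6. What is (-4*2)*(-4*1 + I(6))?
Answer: -256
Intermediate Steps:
I(c) = 6*c
(-4*2)*(-4*1 + I(6)) = (-4*2)*(-4*1 + 6*6) = -8*(-4 + 36) = -8*32 = -256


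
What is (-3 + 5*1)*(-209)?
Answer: -418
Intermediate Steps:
(-3 + 5*1)*(-209) = (-3 + 5)*(-209) = 2*(-209) = -418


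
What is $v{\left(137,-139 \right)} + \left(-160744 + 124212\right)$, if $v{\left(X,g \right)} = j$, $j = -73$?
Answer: $-36605$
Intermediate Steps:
$v{\left(X,g \right)} = -73$
$v{\left(137,-139 \right)} + \left(-160744 + 124212\right) = -73 + \left(-160744 + 124212\right) = -73 - 36532 = -36605$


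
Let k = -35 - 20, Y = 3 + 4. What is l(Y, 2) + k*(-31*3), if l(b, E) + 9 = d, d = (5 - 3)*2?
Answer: 5110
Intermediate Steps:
Y = 7
d = 4 (d = 2*2 = 4)
l(b, E) = -5 (l(b, E) = -9 + 4 = -5)
k = -55
l(Y, 2) + k*(-31*3) = -5 - (-1705)*3 = -5 - 55*(-93) = -5 + 5115 = 5110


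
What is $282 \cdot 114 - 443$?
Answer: $31705$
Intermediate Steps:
$282 \cdot 114 - 443 = 32148 - 443 = 31705$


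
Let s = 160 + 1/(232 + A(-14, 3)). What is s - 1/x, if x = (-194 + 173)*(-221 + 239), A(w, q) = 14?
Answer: 1239892/7749 ≈ 160.01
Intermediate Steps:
x = -378 (x = -21*18 = -378)
s = 39361/246 (s = 160 + 1/(232 + 14) = 160 + 1/246 = 39361/246 ≈ 160.00)
s - 1/x = 39361/246 - 1/(-378) = 39361/246 - 1*(-1/378) = 39361/246 + 1/378 = 1239892/7749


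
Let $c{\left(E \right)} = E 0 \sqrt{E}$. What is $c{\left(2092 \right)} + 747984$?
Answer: $747984$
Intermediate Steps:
$c{\left(E \right)} = 0$ ($c{\left(E \right)} = E 0 = 0$)
$c{\left(2092 \right)} + 747984 = 0 + 747984 = 747984$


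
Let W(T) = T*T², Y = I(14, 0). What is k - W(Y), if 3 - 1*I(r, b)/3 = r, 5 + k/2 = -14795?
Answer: 6337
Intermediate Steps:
k = -29600 (k = -10 + 2*(-14795) = -10 - 29590 = -29600)
I(r, b) = 9 - 3*r
Y = -33 (Y = 9 - 3*14 = 9 - 42 = -33)
W(T) = T³
k - W(Y) = -29600 - 1*(-33)³ = -29600 - 1*(-35937) = -29600 + 35937 = 6337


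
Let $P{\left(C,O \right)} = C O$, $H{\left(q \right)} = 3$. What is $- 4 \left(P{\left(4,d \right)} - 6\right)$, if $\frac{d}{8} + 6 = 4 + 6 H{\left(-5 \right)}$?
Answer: $-2024$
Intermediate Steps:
$d = 128$ ($d = -48 + 8 \left(4 + 6 \cdot 3\right) = -48 + 8 \left(4 + 18\right) = -48 + 8 \cdot 22 = -48 + 176 = 128$)
$- 4 \left(P{\left(4,d \right)} - 6\right) = - 4 \left(4 \cdot 128 - 6\right) = - 4 \left(512 - 6\right) = \left(-4\right) 506 = -2024$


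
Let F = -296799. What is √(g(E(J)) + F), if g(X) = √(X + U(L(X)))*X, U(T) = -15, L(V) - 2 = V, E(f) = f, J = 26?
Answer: √(-296799 + 26*√11) ≈ 544.71*I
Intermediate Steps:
L(V) = 2 + V
g(X) = X*√(-15 + X) (g(X) = √(X - 15)*X = √(-15 + X)*X = X*√(-15 + X))
√(g(E(J)) + F) = √(26*√(-15 + 26) - 296799) = √(26*√11 - 296799) = √(-296799 + 26*√11)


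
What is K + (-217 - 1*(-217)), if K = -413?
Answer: -413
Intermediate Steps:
K + (-217 - 1*(-217)) = -413 + (-217 - 1*(-217)) = -413 + (-217 + 217) = -413 + 0 = -413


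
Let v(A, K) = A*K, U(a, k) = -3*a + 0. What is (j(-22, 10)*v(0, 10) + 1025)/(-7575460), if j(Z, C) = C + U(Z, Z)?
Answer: -205/1515092 ≈ -0.00013531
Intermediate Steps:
U(a, k) = -3*a
j(Z, C) = C - 3*Z
(j(-22, 10)*v(0, 10) + 1025)/(-7575460) = ((10 - 3*(-22))*(0*10) + 1025)/(-7575460) = ((10 + 66)*0 + 1025)*(-1/7575460) = (76*0 + 1025)*(-1/7575460) = (0 + 1025)*(-1/7575460) = 1025*(-1/7575460) = -205/1515092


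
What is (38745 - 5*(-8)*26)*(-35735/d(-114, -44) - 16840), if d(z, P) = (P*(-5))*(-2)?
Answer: -58673843805/88 ≈ -6.6675e+8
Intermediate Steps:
d(z, P) = 10*P (d(z, P) = -5*P*(-2) = 10*P)
(38745 - 5*(-8)*26)*(-35735/d(-114, -44) - 16840) = (38745 - 5*(-8)*26)*(-35735/(10*(-44)) - 16840) = (38745 + 40*26)*(-35735/(-440) - 16840) = (38745 + 1040)*(-35735*(-1/440) - 16840) = 39785*(7147/88 - 16840) = 39785*(-1474773/88) = -58673843805/88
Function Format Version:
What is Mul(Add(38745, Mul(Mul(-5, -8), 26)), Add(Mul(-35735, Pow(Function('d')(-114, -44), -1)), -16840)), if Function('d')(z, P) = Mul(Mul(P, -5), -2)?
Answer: Rational(-58673843805, 88) ≈ -6.6675e+8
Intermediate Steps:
Function('d')(z, P) = Mul(10, P) (Function('d')(z, P) = Mul(Mul(-5, P), -2) = Mul(10, P))
Mul(Add(38745, Mul(Mul(-5, -8), 26)), Add(Mul(-35735, Pow(Function('d')(-114, -44), -1)), -16840)) = Mul(Add(38745, Mul(Mul(-5, -8), 26)), Add(Mul(-35735, Pow(Mul(10, -44), -1)), -16840)) = Mul(Add(38745, Mul(40, 26)), Add(Mul(-35735, Pow(-440, -1)), -16840)) = Mul(Add(38745, 1040), Add(Mul(-35735, Rational(-1, 440)), -16840)) = Mul(39785, Add(Rational(7147, 88), -16840)) = Mul(39785, Rational(-1474773, 88)) = Rational(-58673843805, 88)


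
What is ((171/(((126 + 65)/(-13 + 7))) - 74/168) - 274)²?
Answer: 20153877340249/257409936 ≈ 78295.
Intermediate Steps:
((171/(((126 + 65)/(-13 + 7))) - 74/168) - 274)² = ((171/((191/(-6))) - 74*1/168) - 274)² = ((171/((191*(-⅙))) - 37/84) - 274)² = ((171/(-191/6) - 37/84) - 274)² = ((171*(-6/191) - 37/84) - 274)² = ((-1026/191 - 37/84) - 274)² = (-93251/16044 - 274)² = (-4489307/16044)² = 20153877340249/257409936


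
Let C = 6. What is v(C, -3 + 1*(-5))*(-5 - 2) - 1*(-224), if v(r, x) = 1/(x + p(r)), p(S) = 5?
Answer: 679/3 ≈ 226.33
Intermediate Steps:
v(r, x) = 1/(5 + x) (v(r, x) = 1/(x + 5) = 1/(5 + x))
v(C, -3 + 1*(-5))*(-5 - 2) - 1*(-224) = (-5 - 2)/(5 + (-3 + 1*(-5))) - 1*(-224) = -7/(5 + (-3 - 5)) + 224 = -7/(5 - 8) + 224 = -7/(-3) + 224 = -⅓*(-7) + 224 = 7/3 + 224 = 679/3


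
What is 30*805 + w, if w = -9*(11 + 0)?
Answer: 24051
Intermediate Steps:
w = -99 (w = -9*11 = -99)
30*805 + w = 30*805 - 99 = 24150 - 99 = 24051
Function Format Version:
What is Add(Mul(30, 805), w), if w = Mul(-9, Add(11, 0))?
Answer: 24051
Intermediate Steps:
w = -99 (w = Mul(-9, 11) = -99)
Add(Mul(30, 805), w) = Add(Mul(30, 805), -99) = Add(24150, -99) = 24051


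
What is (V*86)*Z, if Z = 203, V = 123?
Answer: 2147334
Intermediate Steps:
(V*86)*Z = (123*86)*203 = 10578*203 = 2147334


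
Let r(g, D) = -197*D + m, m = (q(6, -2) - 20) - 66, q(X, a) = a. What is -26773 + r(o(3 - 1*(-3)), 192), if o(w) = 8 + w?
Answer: -64685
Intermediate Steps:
m = -88 (m = (-2 - 20) - 66 = -22 - 66 = -88)
r(g, D) = -88 - 197*D (r(g, D) = -197*D - 88 = -88 - 197*D)
-26773 + r(o(3 - 1*(-3)), 192) = -26773 + (-88 - 197*192) = -26773 + (-88 - 37824) = -26773 - 37912 = -64685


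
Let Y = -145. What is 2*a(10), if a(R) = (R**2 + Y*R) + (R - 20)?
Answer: -2720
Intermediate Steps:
a(R) = -20 + R**2 - 144*R (a(R) = (R**2 - 145*R) + (R - 20) = (R**2 - 145*R) + (-20 + R) = -20 + R**2 - 144*R)
2*a(10) = 2*(-20 + 10**2 - 144*10) = 2*(-20 + 100 - 1440) = 2*(-1360) = -2720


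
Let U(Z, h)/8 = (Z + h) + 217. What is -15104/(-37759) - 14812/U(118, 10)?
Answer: -5626079/1132770 ≈ -4.9667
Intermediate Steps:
U(Z, h) = 1736 + 8*Z + 8*h (U(Z, h) = 8*((Z + h) + 217) = 8*(217 + Z + h) = 1736 + 8*Z + 8*h)
-15104/(-37759) - 14812/U(118, 10) = -15104/(-37759) - 14812/(1736 + 8*118 + 8*10) = -15104*(-1/37759) - 14812/(1736 + 944 + 80) = 15104/37759 - 14812/2760 = 15104/37759 - 14812*1/2760 = 15104/37759 - 161/30 = -5626079/1132770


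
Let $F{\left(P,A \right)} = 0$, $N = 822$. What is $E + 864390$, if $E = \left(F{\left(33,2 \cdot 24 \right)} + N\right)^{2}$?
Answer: $1540074$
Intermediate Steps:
$E = 675684$ ($E = \left(0 + 822\right)^{2} = 822^{2} = 675684$)
$E + 864390 = 675684 + 864390 = 1540074$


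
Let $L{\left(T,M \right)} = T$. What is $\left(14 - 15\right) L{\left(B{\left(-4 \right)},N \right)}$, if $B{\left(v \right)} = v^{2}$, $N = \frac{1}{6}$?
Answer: $-16$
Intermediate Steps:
$N = \frac{1}{6} \approx 0.16667$
$\left(14 - 15\right) L{\left(B{\left(-4 \right)},N \right)} = \left(14 - 15\right) \left(-4\right)^{2} = \left(-1\right) 16 = -16$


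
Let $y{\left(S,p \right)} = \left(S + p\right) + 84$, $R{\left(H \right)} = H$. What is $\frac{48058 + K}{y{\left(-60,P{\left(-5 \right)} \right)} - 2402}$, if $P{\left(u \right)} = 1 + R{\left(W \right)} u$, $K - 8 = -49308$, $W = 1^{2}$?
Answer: $\frac{207}{397} \approx 0.52141$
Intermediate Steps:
$W = 1$
$K = -49300$ ($K = 8 - 49308 = -49300$)
$P{\left(u \right)} = 1 + u$ ($P{\left(u \right)} = 1 + 1 u = 1 + u$)
$y{\left(S,p \right)} = 84 + S + p$
$\frac{48058 + K}{y{\left(-60,P{\left(-5 \right)} \right)} - 2402} = \frac{48058 - 49300}{\left(84 - 60 + \left(1 - 5\right)\right) - 2402} = - \frac{1242}{\left(84 - 60 - 4\right) - 2402} = - \frac{1242}{20 - 2402} = - \frac{1242}{-2382} = \left(-1242\right) \left(- \frac{1}{2382}\right) = \frac{207}{397}$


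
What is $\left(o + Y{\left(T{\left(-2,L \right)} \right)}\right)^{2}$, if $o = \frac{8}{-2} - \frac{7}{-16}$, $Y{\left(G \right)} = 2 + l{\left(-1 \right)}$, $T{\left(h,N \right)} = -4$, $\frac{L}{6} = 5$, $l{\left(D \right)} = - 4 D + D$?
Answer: $\frac{529}{256} \approx 2.0664$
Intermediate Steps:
$l{\left(D \right)} = - 3 D$
$L = 30$ ($L = 6 \cdot 5 = 30$)
$Y{\left(G \right)} = 5$ ($Y{\left(G \right)} = 2 - -3 = 2 + 3 = 5$)
$o = - \frac{57}{16}$ ($o = 8 \left(- \frac{1}{2}\right) - - \frac{7}{16} = -4 + \frac{7}{16} = - \frac{57}{16} \approx -3.5625$)
$\left(o + Y{\left(T{\left(-2,L \right)} \right)}\right)^{2} = \left(- \frac{57}{16} + 5\right)^{2} = \left(\frac{23}{16}\right)^{2} = \frac{529}{256}$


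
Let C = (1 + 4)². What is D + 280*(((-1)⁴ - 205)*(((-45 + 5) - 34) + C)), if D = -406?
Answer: 2798474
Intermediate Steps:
C = 25 (C = 5² = 25)
D + 280*(((-1)⁴ - 205)*(((-45 + 5) - 34) + C)) = -406 + 280*(((-1)⁴ - 205)*(((-45 + 5) - 34) + 25)) = -406 + 280*((1 - 205)*((-40 - 34) + 25)) = -406 + 280*(-204*(-74 + 25)) = -406 + 280*(-204*(-49)) = -406 + 280*9996 = -406 + 2798880 = 2798474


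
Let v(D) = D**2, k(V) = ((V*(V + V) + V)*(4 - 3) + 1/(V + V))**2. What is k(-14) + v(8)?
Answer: 112050065/784 ≈ 1.4292e+5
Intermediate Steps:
k(V) = (V + 1/(2*V) + 2*V**2)**2 (k(V) = ((V*(2*V) + V)*1 + 1/(2*V))**2 = ((2*V**2 + V)*1 + 1/(2*V))**2 = ((V + 2*V**2)*1 + 1/(2*V))**2 = ((V + 2*V**2) + 1/(2*V))**2 = (V + 1/(2*V) + 2*V**2)**2)
k(-14) + v(8) = (1/4)*(1 + 2*(-14)**2 + 4*(-14)**3)**2/(-14)**2 + 8**2 = (1/4)*(1/196)*(1 + 2*196 + 4*(-2744))**2 + 64 = (1/4)*(1/196)*(1 + 392 - 10976)**2 + 64 = (1/4)*(1/196)*(-10583)**2 + 64 = (1/4)*(1/196)*111999889 + 64 = 111999889/784 + 64 = 112050065/784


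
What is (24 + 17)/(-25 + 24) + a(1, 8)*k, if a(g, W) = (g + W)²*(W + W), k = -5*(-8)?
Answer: 51799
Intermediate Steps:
k = 40
a(g, W) = 2*W*(W + g)² (a(g, W) = (W + g)²*(2*W) = 2*W*(W + g)²)
(24 + 17)/(-25 + 24) + a(1, 8)*k = (24 + 17)/(-25 + 24) + (2*8*(8 + 1)²)*40 = 41/(-1) + (2*8*9²)*40 = 41*(-1) + (2*8*81)*40 = -41 + 1296*40 = -41 + 51840 = 51799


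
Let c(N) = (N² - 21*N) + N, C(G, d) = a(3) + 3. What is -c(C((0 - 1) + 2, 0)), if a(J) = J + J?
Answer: 99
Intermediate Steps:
a(J) = 2*J
C(G, d) = 9 (C(G, d) = 2*3 + 3 = 6 + 3 = 9)
c(N) = N² - 20*N
-c(C((0 - 1) + 2, 0)) = -9*(-20 + 9) = -9*(-11) = -1*(-99) = 99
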